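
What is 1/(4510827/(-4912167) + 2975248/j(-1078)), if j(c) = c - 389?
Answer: -2402049663/4873844141875 ≈ -0.00049284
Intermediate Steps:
j(c) = -389 + c
1/(4510827/(-4912167) + 2975248/j(-1078)) = 1/(4510827/(-4912167) + 2975248/(-389 - 1078)) = 1/(4510827*(-1/4912167) + 2975248/(-1467)) = 1/(-1503609/1637389 + 2975248*(-1/1467)) = 1/(-1503609/1637389 - 2975248/1467) = 1/(-4873844141875/2402049663) = -2402049663/4873844141875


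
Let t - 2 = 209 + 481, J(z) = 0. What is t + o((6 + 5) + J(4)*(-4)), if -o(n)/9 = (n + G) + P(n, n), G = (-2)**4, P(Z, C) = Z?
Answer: 350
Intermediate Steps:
G = 16
t = 692 (t = 2 + (209 + 481) = 2 + 690 = 692)
o(n) = -144 - 18*n (o(n) = -9*((n + 16) + n) = -9*((16 + n) + n) = -9*(16 + 2*n) = -144 - 18*n)
t + o((6 + 5) + J(4)*(-4)) = 692 + (-144 - 18*((6 + 5) + 0*(-4))) = 692 + (-144 - 18*(11 + 0)) = 692 + (-144 - 18*11) = 692 + (-144 - 198) = 692 - 342 = 350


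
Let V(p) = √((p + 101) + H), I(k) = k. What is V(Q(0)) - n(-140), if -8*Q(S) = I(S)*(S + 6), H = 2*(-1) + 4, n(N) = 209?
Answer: -209 + √103 ≈ -198.85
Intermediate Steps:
H = 2 (H = -2 + 4 = 2)
Q(S) = -S*(6 + S)/8 (Q(S) = -S*(S + 6)/8 = -S*(6 + S)/8)
V(p) = √(103 + p) (V(p) = √((p + 101) + 2) = √((101 + p) + 2) = √(103 + p))
V(Q(0)) - n(-140) = √(103 - ⅛*0*(6 + 0)) - 1*209 = √(103 - ⅛*0*6) - 209 = √(103 + 0) - 209 = √103 - 209 = -209 + √103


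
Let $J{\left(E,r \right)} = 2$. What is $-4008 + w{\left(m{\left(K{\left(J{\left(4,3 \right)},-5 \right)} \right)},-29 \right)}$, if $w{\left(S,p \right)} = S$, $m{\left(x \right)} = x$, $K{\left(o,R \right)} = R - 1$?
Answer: $-4014$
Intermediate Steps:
$K{\left(o,R \right)} = -1 + R$
$-4008 + w{\left(m{\left(K{\left(J{\left(4,3 \right)},-5 \right)} \right)},-29 \right)} = -4008 - 6 = -4014$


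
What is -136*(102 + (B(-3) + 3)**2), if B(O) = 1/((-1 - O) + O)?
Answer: -14416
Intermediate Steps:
B(O) = -1 (B(O) = 1/(-1) = -1)
-136*(102 + (B(-3) + 3)**2) = -136*(102 + (-1 + 3)**2) = -136*(102 + 2**2) = -136*(102 + 4) = -136*106 = -14416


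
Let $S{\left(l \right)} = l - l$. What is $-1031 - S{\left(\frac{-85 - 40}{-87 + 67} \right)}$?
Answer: $-1031$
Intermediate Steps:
$S{\left(l \right)} = 0$
$-1031 - S{\left(\frac{-85 - 40}{-87 + 67} \right)} = -1031 - 0 = -1031 + 0 = -1031$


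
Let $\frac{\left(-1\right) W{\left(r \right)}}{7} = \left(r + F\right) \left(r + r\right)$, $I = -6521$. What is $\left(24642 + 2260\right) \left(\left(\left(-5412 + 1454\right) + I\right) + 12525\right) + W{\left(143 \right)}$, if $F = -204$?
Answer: $55163614$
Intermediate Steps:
$W{\left(r \right)} = - 14 r \left(-204 + r\right)$ ($W{\left(r \right)} = - 7 \left(r - 204\right) \left(r + r\right) = - 7 \left(-204 + r\right) 2 r = - 7 \cdot 2 r \left(-204 + r\right) = - 14 r \left(-204 + r\right)$)
$\left(24642 + 2260\right) \left(\left(\left(-5412 + 1454\right) + I\right) + 12525\right) + W{\left(143 \right)} = \left(24642 + 2260\right) \left(\left(\left(-5412 + 1454\right) - 6521\right) + 12525\right) + 14 \cdot 143 \left(204 - 143\right) = 26902 \left(\left(-3958 - 6521\right) + 12525\right) + 14 \cdot 143 \left(204 - 143\right) = 26902 \left(-10479 + 12525\right) + 14 \cdot 143 \cdot 61 = 26902 \cdot 2046 + 122122 = 55041492 + 122122 = 55163614$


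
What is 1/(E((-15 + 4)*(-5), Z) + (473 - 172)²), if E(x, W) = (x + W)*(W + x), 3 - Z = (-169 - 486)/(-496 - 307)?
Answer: 644809/60528894770 ≈ 1.0653e-5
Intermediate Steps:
Z = 1754/803 (Z = 3 - (-169 - 486)/(-496 - 307) = 3 - (-655)/(-803) = 3 - (-655)*(-1)/803 = 3 - 1*655/803 = 3 - 655/803 = 1754/803 ≈ 2.1843)
E(x, W) = (W + x)² (E(x, W) = (W + x)*(W + x) = (W + x)²)
1/(E((-15 + 4)*(-5), Z) + (473 - 172)²) = 1/((1754/803 + (-15 + 4)*(-5))² + (473 - 172)²) = 1/((1754/803 - 11*(-5))² + 301²) = 1/((1754/803 + 55)² + 90601) = 1/((45919/803)² + 90601) = 1/(2108554561/644809 + 90601) = 1/(60528894770/644809) = 644809/60528894770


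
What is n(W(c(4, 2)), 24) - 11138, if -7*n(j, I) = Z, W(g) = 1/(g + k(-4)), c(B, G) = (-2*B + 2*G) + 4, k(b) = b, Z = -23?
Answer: -77943/7 ≈ -11135.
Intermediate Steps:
c(B, G) = 4 - 2*B + 2*G
W(g) = 1/(-4 + g) (W(g) = 1/(g - 4) = 1/(-4 + g))
n(j, I) = 23/7 (n(j, I) = -⅐*(-23) = 23/7)
n(W(c(4, 2)), 24) - 11138 = 23/7 - 11138 = -77943/7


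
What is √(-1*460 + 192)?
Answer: 2*I*√67 ≈ 16.371*I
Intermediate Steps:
√(-1*460 + 192) = √(-460 + 192) = √(-268) = 2*I*√67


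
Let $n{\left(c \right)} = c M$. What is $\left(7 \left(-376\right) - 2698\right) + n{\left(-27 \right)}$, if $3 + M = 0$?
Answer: $-5249$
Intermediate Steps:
$M = -3$ ($M = -3 + 0 = -3$)
$n{\left(c \right)} = - 3 c$ ($n{\left(c \right)} = c \left(-3\right) = - 3 c$)
$\left(7 \left(-376\right) - 2698\right) + n{\left(-27 \right)} = \left(7 \left(-376\right) - 2698\right) - -81 = \left(-2632 - 2698\right) + 81 = -5330 + 81 = -5249$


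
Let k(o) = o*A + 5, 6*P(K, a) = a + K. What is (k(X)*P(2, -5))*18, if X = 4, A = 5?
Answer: -225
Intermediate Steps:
P(K, a) = K/6 + a/6 (P(K, a) = (a + K)/6 = (K + a)/6 = K/6 + a/6)
k(o) = 5 + 5*o (k(o) = o*5 + 5 = 5*o + 5 = 5 + 5*o)
(k(X)*P(2, -5))*18 = ((5 + 5*4)*((⅙)*2 + (⅙)*(-5)))*18 = ((5 + 20)*(⅓ - ⅚))*18 = (25*(-½))*18 = -25/2*18 = -225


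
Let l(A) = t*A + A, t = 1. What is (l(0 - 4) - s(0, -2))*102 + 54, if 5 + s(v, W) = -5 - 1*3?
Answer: 564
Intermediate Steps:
s(v, W) = -13 (s(v, W) = -5 + (-5 - 1*3) = -5 + (-5 - 3) = -5 - 8 = -13)
l(A) = 2*A (l(A) = 1*A + A = A + A = 2*A)
(l(0 - 4) - s(0, -2))*102 + 54 = (2*(0 - 4) - 1*(-13))*102 + 54 = (2*(-4) + 13)*102 + 54 = (-8 + 13)*102 + 54 = 5*102 + 54 = 510 + 54 = 564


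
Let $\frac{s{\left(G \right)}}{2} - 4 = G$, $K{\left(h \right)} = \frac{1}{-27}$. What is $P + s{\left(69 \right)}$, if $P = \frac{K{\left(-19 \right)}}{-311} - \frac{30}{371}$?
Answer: $\frac{454580363}{3115287} \approx 145.92$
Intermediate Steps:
$K{\left(h \right)} = - \frac{1}{27}$
$s{\left(G \right)} = 8 + 2 G$
$P = - \frac{251539}{3115287}$ ($P = - \frac{1}{27 \left(-311\right)} - \frac{30}{371} = \left(- \frac{1}{27}\right) \left(- \frac{1}{311}\right) - \frac{30}{371} = \frac{1}{8397} - \frac{30}{371} = - \frac{251539}{3115287} \approx -0.080743$)
$P + s{\left(69 \right)} = - \frac{251539}{3115287} + \left(8 + 2 \cdot 69\right) = - \frac{251539}{3115287} + \left(8 + 138\right) = - \frac{251539}{3115287} + 146 = \frac{454580363}{3115287}$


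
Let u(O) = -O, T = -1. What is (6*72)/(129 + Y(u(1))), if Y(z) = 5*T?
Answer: 108/31 ≈ 3.4839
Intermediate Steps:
Y(z) = -5 (Y(z) = 5*(-1) = -5)
(6*72)/(129 + Y(u(1))) = (6*72)/(129 - 5) = 432/124 = (1/124)*432 = 108/31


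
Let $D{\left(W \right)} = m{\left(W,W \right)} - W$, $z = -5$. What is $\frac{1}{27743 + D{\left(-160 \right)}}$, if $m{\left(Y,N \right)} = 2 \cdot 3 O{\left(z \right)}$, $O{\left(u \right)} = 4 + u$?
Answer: $\frac{1}{27897} \approx 3.5846 \cdot 10^{-5}$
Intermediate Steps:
$m{\left(Y,N \right)} = -6$ ($m{\left(Y,N \right)} = 2 \cdot 3 \left(4 - 5\right) = 6 \left(-1\right) = -6$)
$D{\left(W \right)} = -6 - W$
$\frac{1}{27743 + D{\left(-160 \right)}} = \frac{1}{27743 - -154} = \frac{1}{27743 + \left(-6 + 160\right)} = \frac{1}{27743 + 154} = \frac{1}{27897}$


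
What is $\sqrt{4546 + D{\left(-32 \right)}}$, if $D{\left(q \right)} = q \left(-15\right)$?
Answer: $\sqrt{5026} \approx 70.894$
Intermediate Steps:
$D{\left(q \right)} = - 15 q$
$\sqrt{4546 + D{\left(-32 \right)}} = \sqrt{4546 - -480} = \sqrt{4546 + 480} = \sqrt{5026}$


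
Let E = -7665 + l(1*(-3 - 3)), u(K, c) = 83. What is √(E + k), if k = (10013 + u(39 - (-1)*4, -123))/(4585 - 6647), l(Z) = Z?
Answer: I*√8159178319/1031 ≈ 87.612*I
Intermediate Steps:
k = -5048/1031 (k = (10013 + 83)/(4585 - 6647) = 10096/(-2062) = 10096*(-1/2062) = -5048/1031 ≈ -4.8962)
E = -7671 (E = -7665 + 1*(-3 - 3) = -7665 + 1*(-6) = -7665 - 6 = -7671)
√(E + k) = √(-7671 - 5048/1031) = √(-7913849/1031) = I*√8159178319/1031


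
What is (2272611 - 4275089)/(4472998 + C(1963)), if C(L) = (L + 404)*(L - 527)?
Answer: -1001239/3936005 ≈ -0.25438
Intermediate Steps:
C(L) = (-527 + L)*(404 + L) (C(L) = (404 + L)*(-527 + L) = (-527 + L)*(404 + L))
(2272611 - 4275089)/(4472998 + C(1963)) = (2272611 - 4275089)/(4472998 + (-212908 + 1963² - 123*1963)) = -2002478/(4472998 + (-212908 + 3853369 - 241449)) = -2002478/(4472998 + 3399012) = -2002478/7872010 = -2002478*1/7872010 = -1001239/3936005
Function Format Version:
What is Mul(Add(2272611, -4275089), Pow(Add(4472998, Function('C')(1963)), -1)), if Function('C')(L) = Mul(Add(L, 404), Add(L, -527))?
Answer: Rational(-1001239, 3936005) ≈ -0.25438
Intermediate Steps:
Function('C')(L) = Mul(Add(-527, L), Add(404, L)) (Function('C')(L) = Mul(Add(404, L), Add(-527, L)) = Mul(Add(-527, L), Add(404, L)))
Mul(Add(2272611, -4275089), Pow(Add(4472998, Function('C')(1963)), -1)) = Mul(Add(2272611, -4275089), Pow(Add(4472998, Add(-212908, Pow(1963, 2), Mul(-123, 1963))), -1)) = Mul(-2002478, Pow(Add(4472998, Add(-212908, 3853369, -241449)), -1)) = Mul(-2002478, Pow(Add(4472998, 3399012), -1)) = Mul(-2002478, Pow(7872010, -1)) = Mul(-2002478, Rational(1, 7872010)) = Rational(-1001239, 3936005)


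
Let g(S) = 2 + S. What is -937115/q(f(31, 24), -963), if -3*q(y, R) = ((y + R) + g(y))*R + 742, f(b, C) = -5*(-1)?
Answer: 562269/183311 ≈ 3.0673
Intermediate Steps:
f(b, C) = 5
q(y, R) = -742/3 - R*(2 + R + 2*y)/3 (q(y, R) = -(((y + R) + (2 + y))*R + 742)/3 = -(((R + y) + (2 + y))*R + 742)/3 = -((2 + R + 2*y)*R + 742)/3 = -(R*(2 + R + 2*y) + 742)/3 = -(742 + R*(2 + R + 2*y))/3 = -742/3 - R*(2 + R + 2*y)/3)
-937115/q(f(31, 24), -963) = -937115/(-742/3 - 1/3*(-963)**2 - 1/3*(-963)*5 - 1/3*(-963)*(2 + 5)) = -937115/(-742/3 - 1/3*927369 + 1605 - 1/3*(-963)*7) = -937115/(-742/3 - 309123 + 1605 + 2247) = -937115/(-916555/3) = -937115*(-3/916555) = 562269/183311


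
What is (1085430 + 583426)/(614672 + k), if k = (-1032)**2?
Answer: 208607/209962 ≈ 0.99355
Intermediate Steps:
k = 1065024
(1085430 + 583426)/(614672 + k) = (1085430 + 583426)/(614672 + 1065024) = 1668856/1679696 = 1668856*(1/1679696) = 208607/209962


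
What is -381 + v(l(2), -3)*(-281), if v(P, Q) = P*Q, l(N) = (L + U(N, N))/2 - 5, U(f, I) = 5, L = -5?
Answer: -4596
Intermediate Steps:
l(N) = -5 (l(N) = (-5 + 5)/2 - 5 = 0*(½) - 5 = 0 - 5 = -5)
-381 + v(l(2), -3)*(-281) = -381 - 5*(-3)*(-281) = -381 + 15*(-281) = -381 - 4215 = -4596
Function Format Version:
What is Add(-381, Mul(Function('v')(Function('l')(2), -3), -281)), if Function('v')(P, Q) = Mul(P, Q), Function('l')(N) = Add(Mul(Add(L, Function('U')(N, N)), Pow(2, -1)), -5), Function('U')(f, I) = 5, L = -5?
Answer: -4596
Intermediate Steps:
Function('l')(N) = -5 (Function('l')(N) = Add(Mul(Add(-5, 5), Pow(2, -1)), -5) = Add(Mul(0, Rational(1, 2)), -5) = Add(0, -5) = -5)
Add(-381, Mul(Function('v')(Function('l')(2), -3), -281)) = Add(-381, Mul(Mul(-5, -3), -281)) = Add(-381, Mul(15, -281)) = Add(-381, -4215) = -4596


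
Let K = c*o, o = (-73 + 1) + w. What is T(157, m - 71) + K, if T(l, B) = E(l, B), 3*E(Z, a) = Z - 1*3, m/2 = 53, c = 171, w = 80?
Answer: 4258/3 ≈ 1419.3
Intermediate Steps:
m = 106 (m = 2*53 = 106)
E(Z, a) = -1 + Z/3 (E(Z, a) = (Z - 1*3)/3 = (Z - 3)/3 = (-3 + Z)/3 = -1 + Z/3)
o = 8 (o = (-73 + 1) + 80 = -72 + 80 = 8)
T(l, B) = -1 + l/3
K = 1368 (K = 171*8 = 1368)
T(157, m - 71) + K = (-1 + (⅓)*157) + 1368 = (-1 + 157/3) + 1368 = 154/3 + 1368 = 4258/3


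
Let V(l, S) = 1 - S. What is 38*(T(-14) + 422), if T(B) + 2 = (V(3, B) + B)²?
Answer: 15998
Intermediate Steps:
T(B) = -1 (T(B) = -2 + ((1 - B) + B)² = -2 + 1² = -2 + 1 = -1)
38*(T(-14) + 422) = 38*(-1 + 422) = 38*421 = 15998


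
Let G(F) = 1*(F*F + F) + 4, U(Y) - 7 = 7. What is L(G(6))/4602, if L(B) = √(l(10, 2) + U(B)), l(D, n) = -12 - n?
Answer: 0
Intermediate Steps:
U(Y) = 14 (U(Y) = 7 + 7 = 14)
G(F) = 4 + F + F² (G(F) = 1*(F² + F) + 4 = 1*(F + F²) + 4 = (F + F²) + 4 = 4 + F + F²)
L(B) = 0 (L(B) = √((-12 - 1*2) + 14) = √((-12 - 2) + 14) = √(-14 + 14) = √0 = 0)
L(G(6))/4602 = 0/4602 = 0*(1/4602) = 0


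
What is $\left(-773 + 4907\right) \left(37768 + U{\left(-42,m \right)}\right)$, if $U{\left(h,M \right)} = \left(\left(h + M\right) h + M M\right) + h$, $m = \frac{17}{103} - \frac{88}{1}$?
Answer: $\frac{2232091046094}{10609} \approx 2.104 \cdot 10^{8}$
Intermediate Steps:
$m = - \frac{9047}{103}$ ($m = 17 \cdot \frac{1}{103} - 88 = \frac{17}{103} - 88 = - \frac{9047}{103} \approx -87.835$)
$U{\left(h,M \right)} = h + M^{2} + h \left(M + h\right)$ ($U{\left(h,M \right)} = \left(\left(M + h\right) h + M^{2}\right) + h = \left(h \left(M + h\right) + M^{2}\right) + h = \left(M^{2} + h \left(M + h\right)\right) + h = h + M^{2} + h \left(M + h\right)$)
$\left(-773 + 4907\right) \left(37768 + U{\left(-42,m \right)}\right) = \left(-773 + 4907\right) \left(37768 + \left(-42 + \left(- \frac{9047}{103}\right)^{2} + \left(-42\right)^{2} - - \frac{379974}{103}\right)\right) = 4134 \left(37768 + \left(-42 + \frac{81848209}{10609} + 1764 + \frac{379974}{103}\right)\right) = 4134 \left(37768 + \frac{139254229}{10609}\right) = 4134 \cdot \frac{539934941}{10609} = \frac{2232091046094}{10609}$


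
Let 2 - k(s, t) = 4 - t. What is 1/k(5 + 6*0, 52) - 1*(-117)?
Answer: 5851/50 ≈ 117.02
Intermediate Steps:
k(s, t) = -2 + t (k(s, t) = 2 - (4 - t) = 2 + (-4 + t) = -2 + t)
1/k(5 + 6*0, 52) - 1*(-117) = 1/(-2 + 52) - 1*(-117) = 1/50 + 117 = 5851/50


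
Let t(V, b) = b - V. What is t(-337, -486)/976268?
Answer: -149/976268 ≈ -0.00015262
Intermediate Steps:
t(-337, -486)/976268 = (-486 - 1*(-337))/976268 = (-486 + 337)*(1/976268) = -149*1/976268 = -149/976268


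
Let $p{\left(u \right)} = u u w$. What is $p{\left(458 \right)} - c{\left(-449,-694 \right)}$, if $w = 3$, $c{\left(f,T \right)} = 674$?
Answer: $628618$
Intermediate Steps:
$p{\left(u \right)} = 3 u^{2}$ ($p{\left(u \right)} = u u 3 = u^{2} \cdot 3 = 3 u^{2}$)
$p{\left(458 \right)} - c{\left(-449,-694 \right)} = 3 \cdot 458^{2} - 674 = 3 \cdot 209764 - 674 = 629292 - 674 = 628618$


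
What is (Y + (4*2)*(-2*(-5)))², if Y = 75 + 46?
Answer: 40401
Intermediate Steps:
Y = 121
(Y + (4*2)*(-2*(-5)))² = (121 + (4*2)*(-2*(-5)))² = (121 + 8*10)² = (121 + 80)² = 201² = 40401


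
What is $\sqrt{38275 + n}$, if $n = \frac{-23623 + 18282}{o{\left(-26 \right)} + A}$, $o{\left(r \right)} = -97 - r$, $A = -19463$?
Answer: $\frac{\sqrt{14604969976994}}{19534} \approx 195.64$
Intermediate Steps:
$n = \frac{5341}{19534}$ ($n = \frac{-23623 + 18282}{\left(-97 - -26\right) - 19463} = - \frac{5341}{\left(-97 + 26\right) - 19463} = - \frac{5341}{-71 - 19463} = - \frac{5341}{-19534} = \left(-5341\right) \left(- \frac{1}{19534}\right) = \frac{5341}{19534} \approx 0.27342$)
$\sqrt{38275 + n} = \sqrt{38275 + \frac{5341}{19534}} = \sqrt{\frac{747669191}{19534}} = \frac{\sqrt{14604969976994}}{19534}$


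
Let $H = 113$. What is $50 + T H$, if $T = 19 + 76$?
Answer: $10785$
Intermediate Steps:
$T = 95$
$50 + T H = 50 + 95 \cdot 113 = 50 + 10735 = 10785$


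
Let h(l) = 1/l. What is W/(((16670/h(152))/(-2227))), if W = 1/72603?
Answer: -2227/183964385520 ≈ -1.2106e-8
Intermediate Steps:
W = 1/72603 ≈ 1.3774e-5
W/(((16670/h(152))/(-2227))) = 1/(72603*(((16670/(1/152))/(-2227)))) = 1/(72603*(((16670/(1/152))*(-1/2227)))) = 1/(72603*(((16670*152)*(-1/2227)))) = 1/(72603*((2533840*(-1/2227)))) = 1/(72603*(-2533840/2227)) = (1/72603)*(-2227/2533840) = -2227/183964385520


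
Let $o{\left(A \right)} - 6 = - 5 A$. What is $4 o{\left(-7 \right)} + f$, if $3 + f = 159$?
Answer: $320$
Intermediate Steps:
$o{\left(A \right)} = 6 - 5 A$
$f = 156$ ($f = -3 + 159 = 156$)
$4 o{\left(-7 \right)} + f = 4 \left(6 - -35\right) + 156 = 4 \left(6 + 35\right) + 156 = 4 \cdot 41 + 156 = 164 + 156 = 320$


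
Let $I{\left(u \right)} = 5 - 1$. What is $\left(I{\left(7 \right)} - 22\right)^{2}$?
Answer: $324$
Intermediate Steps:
$I{\left(u \right)} = 4$
$\left(I{\left(7 \right)} - 22\right)^{2} = \left(4 - 22\right)^{2} = \left(-18\right)^{2} = 324$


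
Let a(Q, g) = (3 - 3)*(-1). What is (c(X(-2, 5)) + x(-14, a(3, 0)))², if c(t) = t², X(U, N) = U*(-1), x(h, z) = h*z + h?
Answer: 100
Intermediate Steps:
a(Q, g) = 0 (a(Q, g) = 0*(-1) = 0)
x(h, z) = h + h*z
X(U, N) = -U
(c(X(-2, 5)) + x(-14, a(3, 0)))² = ((-1*(-2))² - 14*(1 + 0))² = (2² - 14*1)² = (4 - 14)² = (-10)² = 100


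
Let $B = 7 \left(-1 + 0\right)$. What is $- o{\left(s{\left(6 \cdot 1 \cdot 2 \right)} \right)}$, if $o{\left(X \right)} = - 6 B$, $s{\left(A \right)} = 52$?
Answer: $-42$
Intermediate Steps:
$B = -7$ ($B = 7 \left(-1\right) = -7$)
$o{\left(X \right)} = 42$ ($o{\left(X \right)} = \left(-6\right) \left(-7\right) = 42$)
$- o{\left(s{\left(6 \cdot 1 \cdot 2 \right)} \right)} = \left(-1\right) 42 = -42$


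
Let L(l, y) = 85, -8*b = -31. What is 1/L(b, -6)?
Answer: 1/85 ≈ 0.011765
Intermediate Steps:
b = 31/8 (b = -⅛*(-31) = 31/8 ≈ 3.8750)
1/L(b, -6) = 1/85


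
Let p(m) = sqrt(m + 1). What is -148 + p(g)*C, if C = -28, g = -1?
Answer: -148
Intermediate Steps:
p(m) = sqrt(1 + m)
-148 + p(g)*C = -148 + sqrt(1 - 1)*(-28) = -148 + sqrt(0)*(-28) = -148 + 0*(-28) = -148 + 0 = -148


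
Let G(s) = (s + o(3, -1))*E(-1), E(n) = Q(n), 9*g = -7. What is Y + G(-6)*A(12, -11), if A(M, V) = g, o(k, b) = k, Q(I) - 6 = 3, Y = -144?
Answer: -123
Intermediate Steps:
Q(I) = 9 (Q(I) = 6 + 3 = 9)
g = -7/9 (g = (⅑)*(-7) = -7/9 ≈ -0.77778)
A(M, V) = -7/9
E(n) = 9
G(s) = 27 + 9*s (G(s) = (s + 3)*9 = (3 + s)*9 = 27 + 9*s)
Y + G(-6)*A(12, -11) = -144 + (27 + 9*(-6))*(-7/9) = -144 + (27 - 54)*(-7/9) = -144 - 27*(-7/9) = -144 + 21 = -123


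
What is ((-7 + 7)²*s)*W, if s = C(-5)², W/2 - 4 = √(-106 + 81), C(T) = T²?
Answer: 0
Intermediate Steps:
W = 8 + 10*I (W = 8 + 2*√(-106 + 81) = 8 + 2*√(-25) = 8 + 2*(5*I) = 8 + 10*I ≈ 8.0 + 10.0*I)
s = 625 (s = ((-5)²)² = 25² = 625)
((-7 + 7)²*s)*W = ((-7 + 7)²*625)*(8 + 10*I) = (0²*625)*(8 + 10*I) = (0*625)*(8 + 10*I) = 0*(8 + 10*I) = 0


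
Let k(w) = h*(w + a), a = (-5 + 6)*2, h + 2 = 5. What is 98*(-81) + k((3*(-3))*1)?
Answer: -7959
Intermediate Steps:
h = 3 (h = -2 + 5 = 3)
a = 2 (a = 1*2 = 2)
k(w) = 6 + 3*w (k(w) = 3*(w + 2) = 3*(2 + w) = 6 + 3*w)
98*(-81) + k((3*(-3))*1) = 98*(-81) + (6 + 3*((3*(-3))*1)) = -7938 + (6 + 3*(-9*1)) = -7938 + (6 + 3*(-9)) = -7938 + (6 - 27) = -7938 - 21 = -7959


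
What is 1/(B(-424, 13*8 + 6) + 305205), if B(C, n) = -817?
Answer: 1/304388 ≈ 3.2853e-6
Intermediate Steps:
1/(B(-424, 13*8 + 6) + 305205) = 1/(-817 + 305205) = 1/304388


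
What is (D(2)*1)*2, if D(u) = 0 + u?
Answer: 4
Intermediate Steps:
D(u) = u
(D(2)*1)*2 = (2*1)*2 = 2*2 = 4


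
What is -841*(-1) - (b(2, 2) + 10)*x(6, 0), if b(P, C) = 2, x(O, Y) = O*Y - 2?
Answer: 865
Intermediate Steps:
x(O, Y) = -2 + O*Y
-841*(-1) - (b(2, 2) + 10)*x(6, 0) = -841*(-1) - (2 + 10)*(-2 + 6*0) = 841 - 12*(-2 + 0) = 841 - 12*(-2) = 841 - 1*(-24) = 841 + 24 = 865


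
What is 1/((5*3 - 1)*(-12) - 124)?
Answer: -1/292 ≈ -0.0034247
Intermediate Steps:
1/((5*3 - 1)*(-12) - 124) = 1/((15 - 1)*(-12) - 124) = 1/(14*(-12) - 124) = 1/(-168 - 124) = 1/(-292) = -1/292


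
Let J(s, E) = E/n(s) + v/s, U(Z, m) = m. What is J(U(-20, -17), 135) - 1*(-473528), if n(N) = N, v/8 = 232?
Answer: 8047985/17 ≈ 4.7341e+5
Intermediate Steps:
v = 1856 (v = 8*232 = 1856)
J(s, E) = 1856/s + E/s (J(s, E) = E/s + 1856/s = 1856/s + E/s)
J(U(-20, -17), 135) - 1*(-473528) = (1856 + 135)/(-17) - 1*(-473528) = -1/17*1991 + 473528 = -1991/17 + 473528 = 8047985/17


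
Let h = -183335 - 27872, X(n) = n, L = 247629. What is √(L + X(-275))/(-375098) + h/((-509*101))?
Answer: 211207/51409 - √247354/375098 ≈ 4.1070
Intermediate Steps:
h = -211207
√(L + X(-275))/(-375098) + h/((-509*101)) = √(247629 - 275)/(-375098) - 211207/((-509*101)) = √247354*(-1/375098) - 211207/(-51409) = -√247354/375098 - 211207*(-1/51409) = -√247354/375098 + 211207/51409 = 211207/51409 - √247354/375098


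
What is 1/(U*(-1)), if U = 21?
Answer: -1/21 ≈ -0.047619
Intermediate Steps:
1/(U*(-1)) = 1/(21*(-1)) = 1/(-21) = -1/21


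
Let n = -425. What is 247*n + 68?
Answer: -104907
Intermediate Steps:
247*n + 68 = 247*(-425) + 68 = -104975 + 68 = -104907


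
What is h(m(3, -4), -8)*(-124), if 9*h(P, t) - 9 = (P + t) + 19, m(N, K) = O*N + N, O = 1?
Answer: -3224/9 ≈ -358.22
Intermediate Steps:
m(N, K) = 2*N (m(N, K) = 1*N + N = N + N = 2*N)
h(P, t) = 28/9 + P/9 + t/9 (h(P, t) = 1 + ((P + t) + 19)/9 = 1 + (19 + P + t)/9 = 1 + (19/9 + P/9 + t/9) = 28/9 + P/9 + t/9)
h(m(3, -4), -8)*(-124) = (28/9 + (2*3)/9 + (⅑)*(-8))*(-124) = (28/9 + (⅑)*6 - 8/9)*(-124) = (28/9 + ⅔ - 8/9)*(-124) = (26/9)*(-124) = -3224/9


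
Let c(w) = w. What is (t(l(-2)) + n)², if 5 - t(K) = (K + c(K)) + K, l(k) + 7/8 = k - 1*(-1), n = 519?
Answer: 17952169/64 ≈ 2.8050e+5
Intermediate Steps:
l(k) = ⅛ + k (l(k) = -7/8 + (k - 1*(-1)) = -7/8 + (k + 1) = -7/8 + (1 + k) = ⅛ + k)
t(K) = 5 - 3*K (t(K) = 5 - ((K + K) + K) = 5 - (2*K + K) = 5 - 3*K)
(t(l(-2)) + n)² = ((5 - 3*(⅛ - 2)) + 519)² = ((5 - 3*(-15/8)) + 519)² = ((5 + 45/8) + 519)² = (85/8 + 519)² = (4237/8)² = 17952169/64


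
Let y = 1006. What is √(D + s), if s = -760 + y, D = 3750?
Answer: 6*√111 ≈ 63.214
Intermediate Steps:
s = 246 (s = -760 + 1006 = 246)
√(D + s) = √(3750 + 246) = √3996 = 6*√111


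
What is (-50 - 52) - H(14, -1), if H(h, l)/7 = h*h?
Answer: -1474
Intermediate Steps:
H(h, l) = 7*h² (H(h, l) = 7*(h*h) = 7*h²)
(-50 - 52) - H(14, -1) = (-50 - 52) - 7*14² = -102 - 7*196 = -102 - 1*1372 = -102 - 1372 = -1474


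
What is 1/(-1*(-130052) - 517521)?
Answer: -1/387469 ≈ -2.5809e-6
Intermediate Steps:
1/(-1*(-130052) - 517521) = 1/(130052 - 517521) = 1/(-387469) = -1/387469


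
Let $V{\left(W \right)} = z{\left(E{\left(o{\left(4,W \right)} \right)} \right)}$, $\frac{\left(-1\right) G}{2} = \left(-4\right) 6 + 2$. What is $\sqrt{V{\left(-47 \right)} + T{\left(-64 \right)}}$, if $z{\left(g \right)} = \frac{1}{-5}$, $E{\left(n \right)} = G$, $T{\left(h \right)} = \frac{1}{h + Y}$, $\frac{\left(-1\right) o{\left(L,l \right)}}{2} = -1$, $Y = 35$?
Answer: $\frac{i \sqrt{4930}}{145} \approx 0.48423 i$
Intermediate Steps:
$o{\left(L,l \right)} = 2$ ($o{\left(L,l \right)} = \left(-2\right) \left(-1\right) = 2$)
$T{\left(h \right)} = \frac{1}{35 + h}$ ($T{\left(h \right)} = \frac{1}{h + 35} = \frac{1}{35 + h}$)
$G = 44$ ($G = - 2 \left(\left(-4\right) 6 + 2\right) = - 2 \left(-24 + 2\right) = \left(-2\right) \left(-22\right) = 44$)
$E{\left(n \right)} = 44$
$z{\left(g \right)} = - \frac{1}{5}$
$V{\left(W \right)} = - \frac{1}{5}$
$\sqrt{V{\left(-47 \right)} + T{\left(-64 \right)}} = \sqrt{- \frac{1}{5} + \frac{1}{35 - 64}} = \sqrt{- \frac{1}{5} + \frac{1}{-29}} = \sqrt{- \frac{1}{5} - \frac{1}{29}} = \sqrt{- \frac{34}{145}} = \frac{i \sqrt{4930}}{145}$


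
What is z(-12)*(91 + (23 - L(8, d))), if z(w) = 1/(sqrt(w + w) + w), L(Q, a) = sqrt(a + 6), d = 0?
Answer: -57/7 + I/14 + sqrt(6)/14 - 19*I*sqrt(6)/14 ≈ -7.9679 - 3.2529*I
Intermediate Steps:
L(Q, a) = sqrt(6 + a)
z(w) = 1/(w + sqrt(2)*sqrt(w)) (z(w) = 1/(sqrt(2*w) + w) = 1/(sqrt(2)*sqrt(w) + w) = 1/(w + sqrt(2)*sqrt(w)))
z(-12)*(91 + (23 - L(8, d))) = (91 + (23 - sqrt(6 + 0)))/(-12 + sqrt(2)*sqrt(-12)) = (91 + (23 - sqrt(6)))/(-12 + sqrt(2)*(2*I*sqrt(3))) = (114 - sqrt(6))/(-12 + 2*I*sqrt(6))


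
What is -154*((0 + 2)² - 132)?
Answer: 19712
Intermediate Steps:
-154*((0 + 2)² - 132) = -154*(2² - 132) = -154*(4 - 132) = -154*(-128) = 19712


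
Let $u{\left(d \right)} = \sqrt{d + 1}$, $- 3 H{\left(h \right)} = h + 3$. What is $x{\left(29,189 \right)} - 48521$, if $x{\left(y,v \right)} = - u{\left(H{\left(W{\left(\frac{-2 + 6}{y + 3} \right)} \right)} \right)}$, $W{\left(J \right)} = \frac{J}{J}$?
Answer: $-48521 - \frac{i \sqrt{3}}{3} \approx -48521.0 - 0.57735 i$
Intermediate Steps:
$W{\left(J \right)} = 1$
$H{\left(h \right)} = -1 - \frac{h}{3}$ ($H{\left(h \right)} = - \frac{h + 3}{3} = - \frac{3 + h}{3} = -1 - \frac{h}{3}$)
$u{\left(d \right)} = \sqrt{1 + d}$
$x{\left(y,v \right)} = - \frac{i \sqrt{3}}{3}$ ($x{\left(y,v \right)} = - \sqrt{1 - \frac{4}{3}} = - \sqrt{- \frac{1}{3}} = - \frac{i \sqrt{3}}{3}$)
$x{\left(29,189 \right)} - 48521 = - \frac{i \sqrt{3}}{3} - 48521 = -48521 - \frac{i \sqrt{3}}{3}$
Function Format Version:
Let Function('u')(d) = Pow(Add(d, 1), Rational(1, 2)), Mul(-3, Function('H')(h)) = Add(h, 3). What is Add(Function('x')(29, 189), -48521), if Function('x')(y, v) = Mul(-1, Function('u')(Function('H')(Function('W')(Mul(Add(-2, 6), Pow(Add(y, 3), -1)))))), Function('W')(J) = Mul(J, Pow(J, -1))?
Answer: Add(-48521, Mul(Rational(-1, 3), I, Pow(3, Rational(1, 2)))) ≈ Add(-48521., Mul(-0.57735, I))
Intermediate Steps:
Function('W')(J) = 1
Function('H')(h) = Add(-1, Mul(Rational(-1, 3), h)) (Function('H')(h) = Mul(Rational(-1, 3), Add(h, 3)) = Mul(Rational(-1, 3), Add(3, h)) = Add(-1, Mul(Rational(-1, 3), h)))
Function('u')(d) = Pow(Add(1, d), Rational(1, 2))
Function('x')(y, v) = Mul(Rational(-1, 3), I, Pow(3, Rational(1, 2))) (Function('x')(y, v) = Mul(-1, Pow(Add(1, Add(-1, Mul(Rational(-1, 3), 1))), Rational(1, 2))) = Mul(-1, Pow(Add(1, Add(-1, Rational(-1, 3))), Rational(1, 2))) = Mul(-1, Pow(Add(1, Rational(-4, 3)), Rational(1, 2))) = Mul(-1, Pow(Rational(-1, 3), Rational(1, 2))) = Mul(-1, Mul(Rational(1, 3), I, Pow(3, Rational(1, 2)))) = Mul(Rational(-1, 3), I, Pow(3, Rational(1, 2))))
Add(Function('x')(29, 189), -48521) = Add(Mul(Rational(-1, 3), I, Pow(3, Rational(1, 2))), -48521) = Add(-48521, Mul(Rational(-1, 3), I, Pow(3, Rational(1, 2))))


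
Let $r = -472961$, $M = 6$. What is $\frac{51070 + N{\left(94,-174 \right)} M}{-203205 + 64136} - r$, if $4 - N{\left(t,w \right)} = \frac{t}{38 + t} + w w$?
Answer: $\frac{723517782628}{1529759} \approx 4.7296 \cdot 10^{5}$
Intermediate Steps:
$N{\left(t,w \right)} = 4 - w^{2} - \frac{t}{38 + t}$ ($N{\left(t,w \right)} = 4 - \left(\frac{t}{38 + t} + w w\right) = 4 - \left(\frac{t}{38 + t} + w^{2}\right) = 4 - \left(w^{2} + \frac{t}{38 + t}\right) = 4 - w^{2} - \frac{t}{38 + t}$)
$\frac{51070 + N{\left(94,-174 \right)} M}{-203205 + 64136} - r = \frac{51070 + \frac{152 - 38 \left(-174\right)^{2} + 3 \cdot 94 - 94 \left(-174\right)^{2}}{38 + 94} \cdot 6}{-203205 + 64136} - -472961 = \frac{51070 + \frac{152 - 1150488 + 282 - 94 \cdot 30276}{132} \cdot 6}{-139069} + 472961 = \left(51070 + \frac{152 - 1150488 + 282 - 2845944}{132} \cdot 6\right) \left(- \frac{1}{139069}\right) + 472961 = \left(51070 + \frac{1}{132} \left(-3995998\right) 6\right) \left(- \frac{1}{139069}\right) + 472961 = \left(51070 - \frac{1997999}{11}\right) \left(- \frac{1}{139069}\right) + 472961 = \left(- \frac{1436229}{11}\right) \left(- \frac{1}{139069}\right) + 472961 = \frac{1436229}{1529759} + 472961 = \frac{723517782628}{1529759}$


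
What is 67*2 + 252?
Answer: 386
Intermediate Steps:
67*2 + 252 = 134 + 252 = 386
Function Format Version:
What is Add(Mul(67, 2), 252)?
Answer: 386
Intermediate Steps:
Add(Mul(67, 2), 252) = Add(134, 252) = 386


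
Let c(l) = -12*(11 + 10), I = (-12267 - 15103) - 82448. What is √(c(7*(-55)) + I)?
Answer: 3*I*√12230 ≈ 331.77*I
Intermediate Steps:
I = -109818 (I = -27370 - 82448 = -109818)
c(l) = -252 (c(l) = -12*21 = -252)
√(c(7*(-55)) + I) = √(-252 - 109818) = √(-110070) = 3*I*√12230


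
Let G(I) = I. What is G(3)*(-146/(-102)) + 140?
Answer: 2453/17 ≈ 144.29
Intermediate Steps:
G(3)*(-146/(-102)) + 140 = 3*(-146/(-102)) + 140 = 3*(-146*(-1/102)) + 140 = 3*(73/51) + 140 = 73/17 + 140 = 2453/17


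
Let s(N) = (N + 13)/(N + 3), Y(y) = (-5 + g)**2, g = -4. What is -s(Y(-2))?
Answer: -47/42 ≈ -1.1190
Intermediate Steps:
Y(y) = 81 (Y(y) = (-5 - 4)**2 = (-9)**2 = 81)
s(N) = (13 + N)/(3 + N)
-s(Y(-2)) = -(13 + 81)/(3 + 81) = -94/84 = -1*47/42 = -47/42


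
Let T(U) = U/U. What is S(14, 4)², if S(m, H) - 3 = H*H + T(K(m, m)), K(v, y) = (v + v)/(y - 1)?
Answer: 400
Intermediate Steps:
K(v, y) = 2*v/(-1 + y) (K(v, y) = (2*v)/(-1 + y) = 2*v/(-1 + y))
T(U) = 1
S(m, H) = 4 + H² (S(m, H) = 3 + (H*H + 1) = 3 + (H² + 1) = 3 + (1 + H²) = 4 + H²)
S(14, 4)² = (4 + 4²)² = (4 + 16)² = 20² = 400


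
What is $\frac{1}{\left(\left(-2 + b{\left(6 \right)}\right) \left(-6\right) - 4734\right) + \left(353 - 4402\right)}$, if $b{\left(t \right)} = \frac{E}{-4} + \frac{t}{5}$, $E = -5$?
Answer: $- \frac{10}{87857} \approx -0.00011382$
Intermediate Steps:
$b{\left(t \right)} = \frac{5}{4} + \frac{t}{5}$ ($b{\left(t \right)} = - \frac{5}{-4} + \frac{t}{5} = \left(-5\right) \left(- \frac{1}{4}\right) + t \frac{1}{5} = \frac{5}{4} + \frac{t}{5}$)
$\frac{1}{\left(\left(-2 + b{\left(6 \right)}\right) \left(-6\right) - 4734\right) + \left(353 - 4402\right)} = \frac{1}{\left(\left(-2 + \left(\frac{5}{4} + \frac{1}{5} \cdot 6\right)\right) \left(-6\right) - 4734\right) + \left(353 - 4402\right)} = \frac{1}{\left(\left(-2 + \left(\frac{5}{4} + \frac{6}{5}\right)\right) \left(-6\right) - 4734\right) - 4049} = \frac{1}{\left(\left(-2 + \frac{49}{20}\right) \left(-6\right) - 4734\right) - 4049} = \frac{1}{\left(\frac{9}{20} \left(-6\right) - 4734\right) - 4049} = \frac{1}{\left(- \frac{27}{10} - 4734\right) - 4049} = \frac{1}{- \frac{47367}{10} - 4049} = \frac{1}{- \frac{87857}{10}} = - \frac{10}{87857}$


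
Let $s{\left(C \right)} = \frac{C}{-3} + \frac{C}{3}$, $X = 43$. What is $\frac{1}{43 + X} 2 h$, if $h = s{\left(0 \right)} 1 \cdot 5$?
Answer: $0$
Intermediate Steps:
$s{\left(C \right)} = 0$ ($s{\left(C \right)} = C \left(- \frac{1}{3}\right) + C \frac{1}{3} = - \frac{C}{3} + \frac{C}{3} = 0$)
$h = 0$ ($h = 0 \cdot 1 \cdot 5 = 0 \cdot 5 = 0$)
$\frac{1}{43 + X} 2 h = \frac{1}{43 + 43} \cdot 2 \cdot 0 = \frac{1}{86} \cdot 2 \cdot 0 = \frac{1}{43} \cdot 0 = 0$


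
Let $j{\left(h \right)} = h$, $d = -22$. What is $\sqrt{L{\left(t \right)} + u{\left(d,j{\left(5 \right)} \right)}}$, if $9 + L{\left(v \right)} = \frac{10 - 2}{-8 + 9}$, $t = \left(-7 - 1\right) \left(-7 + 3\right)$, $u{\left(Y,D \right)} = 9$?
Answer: $2 \sqrt{2} \approx 2.8284$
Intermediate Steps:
$t = 32$ ($t = \left(-8\right) \left(-4\right) = 32$)
$L{\left(v \right)} = -1$ ($L{\left(v \right)} = -9 + \frac{10 - 2}{-8 + 9} = -9 + \frac{8}{1} = -9 + 8 \cdot 1 = -9 + 8 = -1$)
$\sqrt{L{\left(t \right)} + u{\left(d,j{\left(5 \right)} \right)}} = \sqrt{-1 + 9} = \sqrt{8} = 2 \sqrt{2}$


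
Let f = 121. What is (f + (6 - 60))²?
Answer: 4489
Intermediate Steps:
(f + (6 - 60))² = (121 + (6 - 60))² = (121 - 54)² = 67² = 4489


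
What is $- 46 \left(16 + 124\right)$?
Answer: $-6440$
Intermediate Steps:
$- 46 \left(16 + 124\right) = \left(-46\right) 140 = -6440$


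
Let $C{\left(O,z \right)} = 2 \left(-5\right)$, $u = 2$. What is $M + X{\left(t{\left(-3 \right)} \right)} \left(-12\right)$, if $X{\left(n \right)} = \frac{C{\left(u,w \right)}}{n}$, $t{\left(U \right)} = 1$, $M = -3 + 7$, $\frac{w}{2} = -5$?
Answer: $124$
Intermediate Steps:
$w = -10$ ($w = 2 \left(-5\right) = -10$)
$M = 4$
$C{\left(O,z \right)} = -10$
$X{\left(n \right)} = - \frac{10}{n}$
$M + X{\left(t{\left(-3 \right)} \right)} \left(-12\right) = 4 + - \frac{10}{1} \left(-12\right) = 4 + \left(-10\right) 1 \left(-12\right) = 4 - -120 = 4 + 120 = 124$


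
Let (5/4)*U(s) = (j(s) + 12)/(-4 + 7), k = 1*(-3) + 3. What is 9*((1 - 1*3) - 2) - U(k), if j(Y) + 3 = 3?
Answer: -196/5 ≈ -39.200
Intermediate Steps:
j(Y) = 0 (j(Y) = -3 + 3 = 0)
k = 0 (k = -3 + 3 = 0)
U(s) = 16/5 (U(s) = 4*((0 + 12)/(-4 + 7))/5 = 4*(12/3)/5 = 4*(12*(⅓))/5 = (⅘)*4 = 16/5)
9*((1 - 1*3) - 2) - U(k) = 9*((1 - 1*3) - 2) - 1*16/5 = 9*((1 - 3) - 2) - 16/5 = 9*(-2 - 2) - 16/5 = 9*(-4) - 16/5 = -36 - 16/5 = -196/5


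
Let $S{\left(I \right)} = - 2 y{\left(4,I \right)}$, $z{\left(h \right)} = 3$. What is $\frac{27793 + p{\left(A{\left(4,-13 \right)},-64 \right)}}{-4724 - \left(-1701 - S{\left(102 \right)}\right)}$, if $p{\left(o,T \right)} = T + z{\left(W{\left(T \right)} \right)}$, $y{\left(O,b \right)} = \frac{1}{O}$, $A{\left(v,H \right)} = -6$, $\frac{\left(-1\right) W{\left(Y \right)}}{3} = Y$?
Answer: $- \frac{55464}{6047} \approx -9.1721$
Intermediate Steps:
$W{\left(Y \right)} = - 3 Y$
$p{\left(o,T \right)} = 3 + T$ ($p{\left(o,T \right)} = T + 3 = 3 + T$)
$S{\left(I \right)} = - \frac{1}{2}$ ($S{\left(I \right)} = - \frac{2}{4} = \left(-2\right) \frac{1}{4} = - \frac{1}{2}$)
$\frac{27793 + p{\left(A{\left(4,-13 \right)},-64 \right)}}{-4724 - \left(-1701 - S{\left(102 \right)}\right)} = \frac{27793 + \left(3 - 64\right)}{-4724 + \left(\left(- \frac{1}{2} + 10055\right) - 8354\right)} = \frac{27793 - 61}{-4724 + \left(\frac{20109}{2} - 8354\right)} = \frac{27732}{-4724 + \frac{3401}{2}} = \frac{27732}{- \frac{6047}{2}} = 27732 \left(- \frac{2}{6047}\right) = - \frac{55464}{6047}$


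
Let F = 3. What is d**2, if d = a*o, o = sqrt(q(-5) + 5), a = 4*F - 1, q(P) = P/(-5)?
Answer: 726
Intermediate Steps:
q(P) = -P/5 (q(P) = P*(-1/5) = -P/5)
a = 11 (a = 4*3 - 1 = 12 - 1 = 11)
o = sqrt(6) (o = sqrt(-1/5*(-5) + 5) = sqrt(1 + 5) = sqrt(6) ≈ 2.4495)
d = 11*sqrt(6) ≈ 26.944
d**2 = (11*sqrt(6))**2 = 726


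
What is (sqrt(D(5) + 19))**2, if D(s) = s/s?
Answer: 20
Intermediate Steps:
D(s) = 1
(sqrt(D(5) + 19))**2 = (sqrt(1 + 19))**2 = (sqrt(20))**2 = (2*sqrt(5))**2 = 20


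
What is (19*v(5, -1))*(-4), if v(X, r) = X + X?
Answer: -760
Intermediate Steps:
v(X, r) = 2*X
(19*v(5, -1))*(-4) = (19*(2*5))*(-4) = (19*10)*(-4) = 190*(-4) = -760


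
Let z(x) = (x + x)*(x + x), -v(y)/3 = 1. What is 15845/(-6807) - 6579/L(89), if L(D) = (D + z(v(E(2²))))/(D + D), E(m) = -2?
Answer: -7973399659/850875 ≈ -9370.8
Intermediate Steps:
v(y) = -3 (v(y) = -3*1 = -3)
z(x) = 4*x² (z(x) = (2*x)*(2*x) = 4*x²)
L(D) = (36 + D)/(2*D) (L(D) = (D + 4*(-3)²)/(D + D) = (D + 4*9)/((2*D)) = (D + 36)*(1/(2*D)) = (36 + D)*(1/(2*D)) = (36 + D)/(2*D))
15845/(-6807) - 6579/L(89) = 15845/(-6807) - 6579*178/(36 + 89) = 15845*(-1/6807) - 6579/((½)*(1/89)*125) = -15845/6807 - 6579/125/178 = -15845/6807 - 6579*178/125 = -15845/6807 - 1171062/125 = -7973399659/850875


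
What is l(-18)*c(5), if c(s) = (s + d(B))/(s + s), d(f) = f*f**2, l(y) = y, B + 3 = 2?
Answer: -36/5 ≈ -7.2000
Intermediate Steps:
B = -1 (B = -3 + 2 = -1)
d(f) = f**3
c(s) = (-1 + s)/(2*s) (c(s) = (s + (-1)**3)/(s + s) = (s - 1)/((2*s)) = (-1 + s)*(1/(2*s)) = (-1 + s)/(2*s))
l(-18)*c(5) = -9*(-1 + 5)/5 = -9*4/5 = -18*2/5 = -36/5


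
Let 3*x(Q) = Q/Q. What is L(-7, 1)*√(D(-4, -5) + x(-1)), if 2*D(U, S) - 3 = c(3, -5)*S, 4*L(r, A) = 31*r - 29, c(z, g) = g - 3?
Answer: -41*√786/4 ≈ -287.37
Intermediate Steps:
c(z, g) = -3 + g
x(Q) = ⅓ (x(Q) = (Q/Q)/3 = (⅓)*1 = ⅓)
L(r, A) = -29/4 + 31*r/4 (L(r, A) = (31*r - 29)/4 = (-29 + 31*r)/4 = -29/4 + 31*r/4)
D(U, S) = 3/2 - 4*S (D(U, S) = 3/2 + ((-3 - 5)*S)/2 = 3/2 + (-8*S)/2 = 3/2 - 4*S)
L(-7, 1)*√(D(-4, -5) + x(-1)) = (-29/4 + (31/4)*(-7))*√((3/2 - 4*(-5)) + ⅓) = (-29/4 - 217/4)*√((3/2 + 20) + ⅓) = -123*√(43/2 + ⅓)/2 = -41*√786/4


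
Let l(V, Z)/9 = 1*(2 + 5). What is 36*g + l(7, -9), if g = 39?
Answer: 1467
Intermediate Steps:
l(V, Z) = 63 (l(V, Z) = 9*(1*(2 + 5)) = 9*(1*7) = 9*7 = 63)
36*g + l(7, -9) = 36*39 + 63 = 1404 + 63 = 1467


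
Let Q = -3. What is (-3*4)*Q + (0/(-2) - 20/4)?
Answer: 31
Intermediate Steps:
(-3*4)*Q + (0/(-2) - 20/4) = -3*4*(-3) + (0/(-2) - 20/4) = -12*(-3) + (0*(-½) - 20*¼) = 36 + (0 - 5) = 36 - 5 = 31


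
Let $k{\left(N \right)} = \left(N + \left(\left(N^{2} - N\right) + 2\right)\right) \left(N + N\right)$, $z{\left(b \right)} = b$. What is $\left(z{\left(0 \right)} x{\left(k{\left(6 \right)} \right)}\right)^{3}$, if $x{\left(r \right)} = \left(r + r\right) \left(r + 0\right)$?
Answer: $0$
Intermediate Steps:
$k{\left(N \right)} = 2 N \left(2 + N^{2}\right)$ ($k{\left(N \right)} = \left(N + \left(2 + N^{2} - N\right)\right) 2 N = \left(2 + N^{2}\right) 2 N = 2 N \left(2 + N^{2}\right)$)
$x{\left(r \right)} = 2 r^{2}$ ($x{\left(r \right)} = 2 r r = 2 r^{2}$)
$\left(z{\left(0 \right)} x{\left(k{\left(6 \right)} \right)}\right)^{3} = \left(0 \cdot 2 \left(2 \cdot 6 \left(2 + 6^{2}\right)\right)^{2}\right)^{3} = \left(0 \cdot 2 \left(2 \cdot 6 \left(2 + 36\right)\right)^{2}\right)^{3} = \left(0 \cdot 2 \left(2 \cdot 6 \cdot 38\right)^{2}\right)^{3} = \left(0 \cdot 2 \cdot 456^{2}\right)^{3} = \left(0 \cdot 2 \cdot 207936\right)^{3} = \left(0 \cdot 415872\right)^{3} = 0^{3} = 0$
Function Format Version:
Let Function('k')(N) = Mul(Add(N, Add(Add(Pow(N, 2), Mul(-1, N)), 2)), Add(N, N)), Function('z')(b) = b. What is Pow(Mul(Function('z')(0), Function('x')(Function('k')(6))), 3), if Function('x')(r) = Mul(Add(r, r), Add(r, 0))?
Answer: 0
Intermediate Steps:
Function('k')(N) = Mul(2, N, Add(2, Pow(N, 2))) (Function('k')(N) = Mul(Add(N, Add(2, Pow(N, 2), Mul(-1, N))), Mul(2, N)) = Mul(Add(2, Pow(N, 2)), Mul(2, N)) = Mul(2, N, Add(2, Pow(N, 2))))
Function('x')(r) = Mul(2, Pow(r, 2)) (Function('x')(r) = Mul(Mul(2, r), r) = Mul(2, Pow(r, 2)))
Pow(Mul(Function('z')(0), Function('x')(Function('k')(6))), 3) = Pow(Mul(0, Mul(2, Pow(Mul(2, 6, Add(2, Pow(6, 2))), 2))), 3) = Pow(Mul(0, Mul(2, Pow(Mul(2, 6, Add(2, 36)), 2))), 3) = Pow(Mul(0, Mul(2, Pow(Mul(2, 6, 38), 2))), 3) = Pow(Mul(0, Mul(2, Pow(456, 2))), 3) = Pow(Mul(0, Mul(2, 207936)), 3) = Pow(Mul(0, 415872), 3) = Pow(0, 3) = 0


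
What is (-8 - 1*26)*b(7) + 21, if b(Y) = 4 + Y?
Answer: -353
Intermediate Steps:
(-8 - 1*26)*b(7) + 21 = (-8 - 1*26)*(4 + 7) + 21 = (-8 - 26)*11 + 21 = -34*11 + 21 = -374 + 21 = -353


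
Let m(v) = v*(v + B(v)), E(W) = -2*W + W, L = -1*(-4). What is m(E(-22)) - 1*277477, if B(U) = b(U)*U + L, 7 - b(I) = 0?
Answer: -273517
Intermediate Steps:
b(I) = 7 (b(I) = 7 - 1*0 = 7 + 0 = 7)
L = 4
E(W) = -W
B(U) = 4 + 7*U (B(U) = 7*U + 4 = 4 + 7*U)
m(v) = v*(4 + 8*v) (m(v) = v*(v + (4 + 7*v)) = v*(4 + 8*v))
m(E(-22)) - 1*277477 = 4*(-1*(-22))*(1 + 2*(-1*(-22))) - 1*277477 = 4*22*(1 + 2*22) - 277477 = 4*22*(1 + 44) - 277477 = 4*22*45 - 277477 = 3960 - 277477 = -273517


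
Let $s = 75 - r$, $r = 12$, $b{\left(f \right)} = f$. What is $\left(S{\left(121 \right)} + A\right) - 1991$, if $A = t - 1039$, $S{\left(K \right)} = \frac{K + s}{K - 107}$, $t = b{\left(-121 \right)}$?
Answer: $- \frac{21965}{7} \approx -3137.9$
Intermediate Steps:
$t = -121$
$s = 63$ ($s = 75 - 12 = 63$)
$S{\left(K \right)} = \frac{63 + K}{-107 + K}$ ($S{\left(K \right)} = \frac{K + 63}{K - 107} = \frac{63 + K}{-107 + K}$)
$A = -1160$ ($A = -121 - 1039 = -1160$)
$\left(S{\left(121 \right)} + A\right) - 1991 = \left(\frac{63 + 121}{-107 + 121} - 1160\right) - 1991 = \left(\frac{1}{14} \cdot 184 - 1160\right) - 1991 = \left(\frac{92}{7} - 1160\right) - 1991 = - \frac{8028}{7} - 1991 = - \frac{21965}{7}$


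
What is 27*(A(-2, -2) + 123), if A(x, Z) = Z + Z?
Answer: 3213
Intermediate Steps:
A(x, Z) = 2*Z
27*(A(-2, -2) + 123) = 27*(2*(-2) + 123) = 27*(-4 + 123) = 27*119 = 3213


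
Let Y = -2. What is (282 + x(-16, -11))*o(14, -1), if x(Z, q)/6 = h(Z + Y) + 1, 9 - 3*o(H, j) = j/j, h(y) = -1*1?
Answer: 752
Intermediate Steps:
h(y) = -1
o(H, j) = 8/3 (o(H, j) = 3 - j/(3*j) = 3 - ⅓*1 = 3 - ⅓ = 8/3)
x(Z, q) = 0 (x(Z, q) = 6*(-1 + 1) = 6*0 = 0)
(282 + x(-16, -11))*o(14, -1) = (282 + 0)*(8/3) = 282*(8/3) = 752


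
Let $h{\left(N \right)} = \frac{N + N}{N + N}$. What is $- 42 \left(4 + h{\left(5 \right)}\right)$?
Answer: $-210$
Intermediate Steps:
$h{\left(N \right)} = 1$ ($h{\left(N \right)} = \frac{2 N}{2 N} = 2 N \frac{1}{2 N} = 1$)
$- 42 \left(4 + h{\left(5 \right)}\right) = - 42 \left(4 + 1\right) = \left(-42\right) 5 = -210$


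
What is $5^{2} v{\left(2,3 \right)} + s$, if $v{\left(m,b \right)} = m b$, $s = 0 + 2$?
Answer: $152$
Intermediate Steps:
$s = 2$
$v{\left(m,b \right)} = b m$
$5^{2} v{\left(2,3 \right)} + s = 5^{2} \cdot 3 \cdot 2 + 2 = 25 \cdot 6 + 2 = 150 + 2 = 152$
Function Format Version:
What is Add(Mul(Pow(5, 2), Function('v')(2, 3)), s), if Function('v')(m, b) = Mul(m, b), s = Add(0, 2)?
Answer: 152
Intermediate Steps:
s = 2
Function('v')(m, b) = Mul(b, m)
Add(Mul(Pow(5, 2), Function('v')(2, 3)), s) = Add(Mul(Pow(5, 2), Mul(3, 2)), 2) = Add(Mul(25, 6), 2) = Add(150, 2) = 152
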